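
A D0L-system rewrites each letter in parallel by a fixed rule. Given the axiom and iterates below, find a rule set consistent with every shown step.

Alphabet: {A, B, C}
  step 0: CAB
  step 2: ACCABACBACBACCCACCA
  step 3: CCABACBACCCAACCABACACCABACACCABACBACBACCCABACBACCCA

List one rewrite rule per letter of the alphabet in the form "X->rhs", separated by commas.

A->CCA, B->A, C->BAC

  step 2 ⇒ step 3: ACCABACBACBACCCACCA ⇒ CCA·BAC·BAC·CCA·A·CCA·BAC·A·CCA·BAC·A·CCA·BAC·BAC·BAC·CCA·BAC·BAC·CCA
    A ↦ CCA
    B ↦ A
    C ↦ BAC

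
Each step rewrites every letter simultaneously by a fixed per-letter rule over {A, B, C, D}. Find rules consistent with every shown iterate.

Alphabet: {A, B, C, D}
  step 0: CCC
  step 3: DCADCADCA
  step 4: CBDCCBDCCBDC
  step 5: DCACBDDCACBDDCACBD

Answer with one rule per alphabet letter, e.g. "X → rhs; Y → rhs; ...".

A->C, B->CA, C->D, D->CB

  step 4 ⇒ step 5: CBDCCBDCCBDC ⇒ D·CA·CB·D·D·CA·CB·D·D·CA·CB·D
    B ↦ CA
    C ↦ D
    D ↦ CB
  step 3 ⇒ step 4: DCADCADCA ⇒ CB·D·C·CB·D·C·CB·D·C
    A ↦ C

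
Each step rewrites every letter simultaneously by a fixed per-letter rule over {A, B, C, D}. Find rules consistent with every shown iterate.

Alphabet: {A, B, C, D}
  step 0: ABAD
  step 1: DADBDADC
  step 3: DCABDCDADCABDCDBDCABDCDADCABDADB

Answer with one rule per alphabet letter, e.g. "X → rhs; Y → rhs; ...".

A->DA, B->DB, C->AB, D->DC

  step 0 ⇒ step 1: ABAD ⇒ DA·DB·DA·DC
    A ↦ DA
    B ↦ DB
    D ↦ DC
    C ↦ AB  (constrained at step 1)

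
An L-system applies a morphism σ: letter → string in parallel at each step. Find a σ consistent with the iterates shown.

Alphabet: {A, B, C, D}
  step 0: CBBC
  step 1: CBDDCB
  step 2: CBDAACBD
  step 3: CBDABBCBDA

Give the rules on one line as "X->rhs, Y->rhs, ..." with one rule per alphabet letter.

A->B, B->D, C->CB, D->A

  step 2 ⇒ step 3: CBDAACBD ⇒ CB·D·A·B·B·CB·D·A
    A ↦ B
    B ↦ D
    C ↦ CB
    D ↦ A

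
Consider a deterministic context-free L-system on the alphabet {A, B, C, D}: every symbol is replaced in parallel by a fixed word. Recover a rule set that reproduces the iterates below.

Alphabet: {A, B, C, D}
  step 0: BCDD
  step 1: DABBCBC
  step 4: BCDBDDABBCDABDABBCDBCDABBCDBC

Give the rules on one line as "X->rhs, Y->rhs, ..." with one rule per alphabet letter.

A->DB, B->D, C->AB, D->BC

  step 0 ⇒ step 1: BCDD ⇒ D·AB·BC·BC
    B ↦ D
    C ↦ AB
    D ↦ BC
    A ↦ DB  (constrained at step 1)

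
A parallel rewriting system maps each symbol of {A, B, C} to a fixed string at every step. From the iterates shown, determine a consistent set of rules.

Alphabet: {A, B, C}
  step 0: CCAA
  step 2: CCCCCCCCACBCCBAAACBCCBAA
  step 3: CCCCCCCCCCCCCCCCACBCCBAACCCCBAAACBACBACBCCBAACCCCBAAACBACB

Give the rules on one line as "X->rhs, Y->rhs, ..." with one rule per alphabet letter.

  step 2 ⇒ step 3: CCCCCCCCACBCCBAAACBCCBAA ⇒ CC·CC·CC·CC·CC·CC·CC·CC·ACB·CC·BAA·CC·CC·BAA·ACB·ACB·ACB·CC·BAA·CC·CC·BAA·ACB·ACB
    A ↦ ACB
    B ↦ BAA
    C ↦ CC

A->ACB, B->BAA, C->CC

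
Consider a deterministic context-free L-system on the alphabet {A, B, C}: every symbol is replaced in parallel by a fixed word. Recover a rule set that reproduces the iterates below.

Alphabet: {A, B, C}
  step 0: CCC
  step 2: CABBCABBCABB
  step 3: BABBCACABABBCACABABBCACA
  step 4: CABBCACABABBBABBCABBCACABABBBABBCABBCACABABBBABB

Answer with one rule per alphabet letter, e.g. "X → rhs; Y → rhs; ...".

A->BB, B->CA, C->BA

  step 3 ⇒ step 4: BABBCACABABBCACABABBCACA ⇒ CA·BB·CA·CA·BA·BB·BA·BB·CA·BB·CA·CA·BA·BB·BA·BB·CA·BB·CA·CA·BA·BB·BA·BB
    A ↦ BB
    B ↦ CA
    C ↦ BA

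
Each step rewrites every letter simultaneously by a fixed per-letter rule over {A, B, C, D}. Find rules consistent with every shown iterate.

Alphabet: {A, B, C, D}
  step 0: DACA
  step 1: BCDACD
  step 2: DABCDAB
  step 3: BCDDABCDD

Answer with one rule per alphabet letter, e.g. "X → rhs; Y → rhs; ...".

  step 2 ⇒ step 3: DABCDAB ⇒ B·CD·D·A·B·CD·D
    A ↦ CD
    B ↦ D
    C ↦ A
    D ↦ B

A->CD, B->D, C->A, D->B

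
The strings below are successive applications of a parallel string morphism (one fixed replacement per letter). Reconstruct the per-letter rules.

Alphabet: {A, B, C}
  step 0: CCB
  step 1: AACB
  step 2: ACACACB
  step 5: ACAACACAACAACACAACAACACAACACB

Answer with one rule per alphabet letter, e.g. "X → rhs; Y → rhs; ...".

A->AC, B->CB, C->A

  step 1 ⇒ step 2: AACB ⇒ AC·AC·A·CB
    A ↦ AC
    B ↦ CB
    C ↦ A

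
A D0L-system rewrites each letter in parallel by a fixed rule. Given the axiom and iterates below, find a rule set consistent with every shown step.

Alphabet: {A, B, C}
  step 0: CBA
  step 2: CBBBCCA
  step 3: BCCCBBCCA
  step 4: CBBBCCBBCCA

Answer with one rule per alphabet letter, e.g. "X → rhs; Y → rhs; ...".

  step 3 ⇒ step 4: BCCCBBCCA ⇒ C·B·B·B·C·C·B·B·CCA
    A ↦ CCA
    B ↦ C
    C ↦ B

A->CCA, B->C, C->B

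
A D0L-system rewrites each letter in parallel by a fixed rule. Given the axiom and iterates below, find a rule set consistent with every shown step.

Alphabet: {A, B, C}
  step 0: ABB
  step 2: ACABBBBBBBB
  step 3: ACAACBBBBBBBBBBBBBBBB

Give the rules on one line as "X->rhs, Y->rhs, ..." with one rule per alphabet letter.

  step 2 ⇒ step 3: ACABBBBBBBB ⇒ AC·A·AC·BB·BB·BB·BB·BB·BB·BB·BB
    A ↦ AC
    B ↦ BB
    C ↦ A

A->AC, B->BB, C->A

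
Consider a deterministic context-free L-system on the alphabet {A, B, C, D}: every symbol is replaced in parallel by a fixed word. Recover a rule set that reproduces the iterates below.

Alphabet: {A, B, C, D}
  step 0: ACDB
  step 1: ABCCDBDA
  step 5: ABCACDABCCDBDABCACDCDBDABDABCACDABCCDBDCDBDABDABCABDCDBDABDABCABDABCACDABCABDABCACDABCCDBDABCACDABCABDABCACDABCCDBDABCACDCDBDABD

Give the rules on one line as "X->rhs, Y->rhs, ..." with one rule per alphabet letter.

A->ABC, B->A, C->CD, D->BD

  step 0 ⇒ step 1: ACDB ⇒ ABC·CD·BD·A
    A ↦ ABC
    B ↦ A
    C ↦ CD
    D ↦ BD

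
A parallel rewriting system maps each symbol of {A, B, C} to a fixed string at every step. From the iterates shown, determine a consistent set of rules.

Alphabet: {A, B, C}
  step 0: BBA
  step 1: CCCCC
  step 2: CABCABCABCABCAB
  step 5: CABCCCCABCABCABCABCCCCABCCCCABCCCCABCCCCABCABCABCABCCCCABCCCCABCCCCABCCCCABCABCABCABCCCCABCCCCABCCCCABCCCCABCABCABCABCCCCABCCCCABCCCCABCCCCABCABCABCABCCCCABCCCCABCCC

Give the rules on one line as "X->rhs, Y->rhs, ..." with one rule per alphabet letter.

  step 1 ⇒ step 2: CCCCC ⇒ CAB·CAB·CAB·CAB·CAB
    C ↦ CAB
  step 0 ⇒ step 1: BBA ⇒ CC·CC·C
    A ↦ C
  step 0 ⇒ step 1: BBA ⇒ CC·CC·C
    B ↦ CC

A->C, B->CC, C->CAB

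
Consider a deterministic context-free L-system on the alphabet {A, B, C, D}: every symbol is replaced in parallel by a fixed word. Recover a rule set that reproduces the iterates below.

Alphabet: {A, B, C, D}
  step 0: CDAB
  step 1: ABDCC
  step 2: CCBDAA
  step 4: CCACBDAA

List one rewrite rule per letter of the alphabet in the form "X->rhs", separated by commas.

A->C, B->C, C->A, D->BD

  step 1 ⇒ step 2: ABDCC ⇒ C·C·BD·A·A
    A ↦ C
    B ↦ C
    C ↦ A
    D ↦ BD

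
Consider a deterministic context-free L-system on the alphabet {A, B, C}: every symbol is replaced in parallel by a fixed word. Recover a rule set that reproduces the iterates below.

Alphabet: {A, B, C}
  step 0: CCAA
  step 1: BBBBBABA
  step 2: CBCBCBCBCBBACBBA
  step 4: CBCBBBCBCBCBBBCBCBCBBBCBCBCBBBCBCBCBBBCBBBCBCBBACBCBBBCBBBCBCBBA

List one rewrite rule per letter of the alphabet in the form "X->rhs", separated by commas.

A->BA, B->CB, C->BB

  step 1 ⇒ step 2: BBBBBABA ⇒ CB·CB·CB·CB·CB·BA·CB·BA
    A ↦ BA
    B ↦ CB
  step 0 ⇒ step 1: CCAA ⇒ BB·BB·BA·BA
    C ↦ BB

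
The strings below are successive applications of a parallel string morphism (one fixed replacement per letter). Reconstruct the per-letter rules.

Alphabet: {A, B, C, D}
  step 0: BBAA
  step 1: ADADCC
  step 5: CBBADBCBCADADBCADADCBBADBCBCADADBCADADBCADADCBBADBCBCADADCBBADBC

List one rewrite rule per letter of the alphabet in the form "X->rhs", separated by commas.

A->C, B->AD, C->BC, D->BB

  step 0 ⇒ step 1: BBAA ⇒ AD·AD·C·C
    A ↦ C
    B ↦ AD
    C ↦ BC  (constrained at step 1)
    D ↦ BB  (constrained at step 1)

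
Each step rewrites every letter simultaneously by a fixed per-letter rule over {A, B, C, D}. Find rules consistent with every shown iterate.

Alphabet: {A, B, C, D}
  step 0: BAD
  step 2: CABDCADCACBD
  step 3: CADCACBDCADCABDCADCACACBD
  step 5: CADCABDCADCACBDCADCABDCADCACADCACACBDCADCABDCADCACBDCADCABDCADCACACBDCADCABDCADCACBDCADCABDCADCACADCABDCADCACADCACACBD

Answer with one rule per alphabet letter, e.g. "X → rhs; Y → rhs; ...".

A->DCA, B->C, C->CA, D->BD

  step 2 ⇒ step 3: CABDCADCACBD ⇒ CA·DCA·C·BD·CA·DCA·BD·CA·DCA·CA·C·BD
    A ↦ DCA
    B ↦ C
    C ↦ CA
    D ↦ BD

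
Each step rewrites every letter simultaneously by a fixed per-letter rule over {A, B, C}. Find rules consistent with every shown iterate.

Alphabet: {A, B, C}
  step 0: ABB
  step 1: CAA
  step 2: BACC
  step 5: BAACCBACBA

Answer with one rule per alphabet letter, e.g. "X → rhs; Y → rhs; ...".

  step 1 ⇒ step 2: CAA ⇒ BA·C·C
    A ↦ C
    C ↦ BA
  step 0 ⇒ step 1: ABB ⇒ C·A·A
    B ↦ A

A->C, B->A, C->BA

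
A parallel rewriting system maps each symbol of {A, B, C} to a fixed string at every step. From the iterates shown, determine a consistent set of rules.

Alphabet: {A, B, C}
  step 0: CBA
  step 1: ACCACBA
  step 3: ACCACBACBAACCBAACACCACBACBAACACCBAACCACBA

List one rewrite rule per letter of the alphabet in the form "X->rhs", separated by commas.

A->CBA, B->CA, C->AC

  step 0 ⇒ step 1: CBA ⇒ AC·CA·CBA
    A ↦ CBA
    B ↦ CA
    C ↦ AC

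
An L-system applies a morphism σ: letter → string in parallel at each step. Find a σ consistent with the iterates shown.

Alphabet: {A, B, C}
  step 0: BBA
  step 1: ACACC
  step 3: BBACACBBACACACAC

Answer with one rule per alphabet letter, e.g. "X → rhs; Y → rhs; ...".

  step 0 ⇒ step 1: BBA ⇒ AC·AC·C
    A ↦ C
    B ↦ AC
    C ↦ BB  (constrained at step 1)

A->C, B->AC, C->BB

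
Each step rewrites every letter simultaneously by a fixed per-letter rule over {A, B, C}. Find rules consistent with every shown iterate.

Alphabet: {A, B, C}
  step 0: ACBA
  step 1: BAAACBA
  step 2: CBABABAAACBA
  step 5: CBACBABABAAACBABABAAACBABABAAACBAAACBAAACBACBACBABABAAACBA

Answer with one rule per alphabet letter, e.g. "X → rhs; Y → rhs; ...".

  step 1 ⇒ step 2: BAAACBA ⇒ C·BA·BA·BA·AA·C·BA
    A ↦ BA
    B ↦ C
    C ↦ AA

A->BA, B->C, C->AA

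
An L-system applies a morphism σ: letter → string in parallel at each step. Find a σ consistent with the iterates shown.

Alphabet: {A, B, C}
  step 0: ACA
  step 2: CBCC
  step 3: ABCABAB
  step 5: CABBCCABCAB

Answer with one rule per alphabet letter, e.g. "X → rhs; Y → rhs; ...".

A->B, B->C, C->AB

  step 2 ⇒ step 3: CBCC ⇒ AB·C·AB·AB
    B ↦ C
    C ↦ AB
    A ↦ B  (constrained at step 0)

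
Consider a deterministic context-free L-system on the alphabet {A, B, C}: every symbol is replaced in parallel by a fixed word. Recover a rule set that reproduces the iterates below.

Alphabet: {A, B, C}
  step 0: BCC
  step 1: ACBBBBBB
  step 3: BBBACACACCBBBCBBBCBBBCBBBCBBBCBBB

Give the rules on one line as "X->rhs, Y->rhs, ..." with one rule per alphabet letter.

A->C, B->AC, C->BBB

  step 0 ⇒ step 1: BCC ⇒ AC·BBB·BBB
    B ↦ AC
    C ↦ BBB
    A ↦ C  (constrained at step 1)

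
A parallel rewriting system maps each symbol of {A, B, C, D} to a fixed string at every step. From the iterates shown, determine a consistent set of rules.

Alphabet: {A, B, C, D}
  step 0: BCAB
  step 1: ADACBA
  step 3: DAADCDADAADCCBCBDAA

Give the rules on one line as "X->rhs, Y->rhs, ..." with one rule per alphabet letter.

  step 0 ⇒ step 1: BCAB ⇒ A·DA·CB·A
    A ↦ CB
    B ↦ A
    C ↦ DA
    D ↦ DC  (constrained at step 1)

A->CB, B->A, C->DA, D->DC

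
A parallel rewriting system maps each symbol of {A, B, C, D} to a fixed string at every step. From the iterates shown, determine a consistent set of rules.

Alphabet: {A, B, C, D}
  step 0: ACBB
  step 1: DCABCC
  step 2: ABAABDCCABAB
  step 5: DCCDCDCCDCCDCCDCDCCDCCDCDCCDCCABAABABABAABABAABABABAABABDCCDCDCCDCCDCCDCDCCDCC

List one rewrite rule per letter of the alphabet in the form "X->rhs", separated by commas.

A->DC, B->C, C->AB, D->ABA

  step 1 ⇒ step 2: DCABCC ⇒ ABA·AB·DC·C·AB·AB
    A ↦ DC
    B ↦ C
    C ↦ AB
    D ↦ ABA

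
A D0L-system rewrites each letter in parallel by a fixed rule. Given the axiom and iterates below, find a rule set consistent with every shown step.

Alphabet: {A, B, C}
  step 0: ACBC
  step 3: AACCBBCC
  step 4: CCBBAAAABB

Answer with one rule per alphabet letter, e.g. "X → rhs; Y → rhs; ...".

  step 3 ⇒ step 4: AACCBBCC ⇒ C·C·B·B·AA·AA·B·B
    A ↦ C
    B ↦ AA
    C ↦ B

A->C, B->AA, C->B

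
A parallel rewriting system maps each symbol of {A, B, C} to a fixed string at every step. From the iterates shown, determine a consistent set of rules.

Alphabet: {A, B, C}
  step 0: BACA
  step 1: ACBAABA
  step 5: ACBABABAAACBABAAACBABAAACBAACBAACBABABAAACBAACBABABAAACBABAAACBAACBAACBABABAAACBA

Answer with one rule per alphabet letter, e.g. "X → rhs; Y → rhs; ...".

  step 0 ⇒ step 1: BACA ⇒ AC·BA·A·BA
    A ↦ BA
    B ↦ AC
    C ↦ A

A->BA, B->AC, C->A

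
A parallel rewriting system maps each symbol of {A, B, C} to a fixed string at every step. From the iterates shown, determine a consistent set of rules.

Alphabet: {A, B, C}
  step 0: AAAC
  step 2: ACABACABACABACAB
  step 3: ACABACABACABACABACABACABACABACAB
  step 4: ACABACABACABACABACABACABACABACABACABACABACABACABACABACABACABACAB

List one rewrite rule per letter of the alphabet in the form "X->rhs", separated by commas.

  step 3 ⇒ step 4: ACABACABACABACABACABACABACABACAB ⇒ AC·AB·AC·AB·AC·AB·AC·AB·AC·AB·AC·AB·AC·AB·AC·AB·AC·AB·AC·AB·AC·AB·AC·AB·AC·AB·AC·AB·AC·AB·AC·AB
    A ↦ AC
    B ↦ AB
    C ↦ AB

A->AC, B->AB, C->AB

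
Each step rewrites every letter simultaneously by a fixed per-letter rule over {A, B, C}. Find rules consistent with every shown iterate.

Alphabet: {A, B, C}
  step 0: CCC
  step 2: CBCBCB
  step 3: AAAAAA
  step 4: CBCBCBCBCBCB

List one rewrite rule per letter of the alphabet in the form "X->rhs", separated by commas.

  step 3 ⇒ step 4: AAAAAA ⇒ CB·CB·CB·CB·CB·CB
    A ↦ CB
  step 2 ⇒ step 3: CBCBCB ⇒ A·A·A·A·A·A
    B ↦ A
  step 2 ⇒ step 3: CBCBCB ⇒ A·A·A·A·A·A
    C ↦ A

A->CB, B->A, C->A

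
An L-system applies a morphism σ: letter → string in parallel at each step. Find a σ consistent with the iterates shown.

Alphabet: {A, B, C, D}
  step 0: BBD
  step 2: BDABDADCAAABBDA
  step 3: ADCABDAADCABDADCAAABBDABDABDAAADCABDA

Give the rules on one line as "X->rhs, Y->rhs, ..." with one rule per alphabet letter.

  step 2 ⇒ step 3: BDABDADCAAABBDA ⇒ A·DCA·BDA·A·DCA·BDA·DCA·AAB·BDA·BDA·BDA·A·A·DCA·BDA
    A ↦ BDA
    B ↦ A
    C ↦ AAB
    D ↦ DCA

A->BDA, B->A, C->AAB, D->DCA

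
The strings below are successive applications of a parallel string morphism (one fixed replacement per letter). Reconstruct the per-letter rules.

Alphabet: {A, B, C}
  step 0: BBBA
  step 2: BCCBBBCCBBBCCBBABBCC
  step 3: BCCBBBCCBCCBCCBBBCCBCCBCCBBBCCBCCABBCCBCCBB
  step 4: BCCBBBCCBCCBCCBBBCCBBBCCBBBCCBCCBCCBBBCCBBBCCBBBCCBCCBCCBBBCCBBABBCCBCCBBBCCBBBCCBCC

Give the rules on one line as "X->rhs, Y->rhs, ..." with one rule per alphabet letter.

  step 3 ⇒ step 4: BCCBBBCCBCCBCCBBBCCBCCBCCBBBCCBCCABBCCBCCBB ⇒ BCC·B·B·BCC·BCC·BCC·B·B·BCC·B·B·BCC·B·B·BCC·BCC·BCC·B·B·BCC·B·B·BCC·B·B·BCC·BCC·BCC·B·B·BCC·B·B·AB·BCC·BCC·B·B·BCC·B·B·BCC·BCC
    A ↦ AB
    B ↦ BCC
    C ↦ B

A->AB, B->BCC, C->B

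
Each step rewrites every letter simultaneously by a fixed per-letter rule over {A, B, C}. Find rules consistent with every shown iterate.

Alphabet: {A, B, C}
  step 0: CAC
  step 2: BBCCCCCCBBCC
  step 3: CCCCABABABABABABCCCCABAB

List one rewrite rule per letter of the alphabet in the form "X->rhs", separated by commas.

A->BB, B->CC, C->AB

  step 2 ⇒ step 3: BBCCCCCCBBCC ⇒ CC·CC·AB·AB·AB·AB·AB·AB·CC·CC·AB·AB
    B ↦ CC
    C ↦ AB
    A ↦ BB  (constrained at step 0)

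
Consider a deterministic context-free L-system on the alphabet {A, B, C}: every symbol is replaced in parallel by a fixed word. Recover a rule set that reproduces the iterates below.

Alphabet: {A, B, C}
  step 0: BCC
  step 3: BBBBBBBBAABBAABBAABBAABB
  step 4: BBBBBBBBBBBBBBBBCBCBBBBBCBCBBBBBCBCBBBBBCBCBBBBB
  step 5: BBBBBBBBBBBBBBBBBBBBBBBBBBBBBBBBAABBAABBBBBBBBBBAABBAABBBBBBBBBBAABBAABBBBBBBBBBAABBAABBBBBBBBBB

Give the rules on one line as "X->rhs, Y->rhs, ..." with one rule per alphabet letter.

  step 4 ⇒ step 5: BBBBBBBBBBBBBBBBCBCBBBBBCBCBBBBBCBCBBBBBCBCBBBBB ⇒ BB·BB·BB·BB·BB·BB·BB·BB·BB·BB·BB·BB·BB·BB·BB·BB·AA·BB·AA·BB·BB·BB·BB·BB·AA·BB·AA·BB·BB·BB·BB·BB·AA·BB·AA·BB·BB·BB·BB·BB·AA·BB·AA·BB·BB·BB·BB·BB
    B ↦ BB
    C ↦ AA
  step 3 ⇒ step 4: BBBBBBBBAABBAABBAABBAABB ⇒ BB·BB·BB·BB·BB·BB·BB·BB·CB·CB·BB·BB·CB·CB·BB·BB·CB·CB·BB·BB·CB·CB·BB·BB
    A ↦ CB

A->CB, B->BB, C->AA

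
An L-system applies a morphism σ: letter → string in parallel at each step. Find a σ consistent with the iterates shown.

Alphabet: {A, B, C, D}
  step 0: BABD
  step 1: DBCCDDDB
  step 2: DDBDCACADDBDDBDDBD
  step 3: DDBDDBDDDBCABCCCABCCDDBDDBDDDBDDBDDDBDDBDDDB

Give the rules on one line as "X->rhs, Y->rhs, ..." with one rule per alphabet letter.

  step 2 ⇒ step 3: DDBDCACADDBDDBDDBD ⇒ DDB·DDB·D·DDB·CA·BCC·CA·BCC·DDB·DDB·D·DDB·DDB·D·DDB·DDB·D·DDB
    A ↦ BCC
    B ↦ D
    C ↦ CA
    D ↦ DDB

A->BCC, B->D, C->CA, D->DDB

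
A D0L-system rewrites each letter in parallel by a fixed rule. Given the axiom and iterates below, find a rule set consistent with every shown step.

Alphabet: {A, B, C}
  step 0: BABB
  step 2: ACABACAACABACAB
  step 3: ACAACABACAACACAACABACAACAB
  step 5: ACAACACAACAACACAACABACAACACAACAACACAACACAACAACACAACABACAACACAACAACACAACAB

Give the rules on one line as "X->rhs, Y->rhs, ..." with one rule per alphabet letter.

A->AC, B->AB, C->A

  step 2 ⇒ step 3: ACABACAACABACAB ⇒ AC·A·AC·AB·AC·A·AC·AC·A·AC·AB·AC·A·AC·AB
    A ↦ AC
    B ↦ AB
    C ↦ A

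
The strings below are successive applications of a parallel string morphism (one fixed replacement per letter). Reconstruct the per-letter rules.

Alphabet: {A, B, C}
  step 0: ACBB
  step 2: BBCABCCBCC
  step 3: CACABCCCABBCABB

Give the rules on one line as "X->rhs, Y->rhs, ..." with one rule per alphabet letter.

A->CC, B->CA, C->B

  step 2 ⇒ step 3: BBCABCCBCC ⇒ CA·CA·B·CC·CA·B·B·CA·B·B
    A ↦ CC
    B ↦ CA
    C ↦ B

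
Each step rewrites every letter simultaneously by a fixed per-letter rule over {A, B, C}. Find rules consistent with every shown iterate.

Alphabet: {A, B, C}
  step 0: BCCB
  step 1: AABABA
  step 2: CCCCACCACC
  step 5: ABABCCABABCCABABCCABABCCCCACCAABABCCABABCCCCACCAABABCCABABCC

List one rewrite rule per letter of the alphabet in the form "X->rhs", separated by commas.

A->CC, B->A, C->AB

  step 1 ⇒ step 2: AABABA ⇒ CC·CC·A·CC·A·CC
    A ↦ CC
    B ↦ A
  step 0 ⇒ step 1: BCCB ⇒ A·AB·AB·A
    C ↦ AB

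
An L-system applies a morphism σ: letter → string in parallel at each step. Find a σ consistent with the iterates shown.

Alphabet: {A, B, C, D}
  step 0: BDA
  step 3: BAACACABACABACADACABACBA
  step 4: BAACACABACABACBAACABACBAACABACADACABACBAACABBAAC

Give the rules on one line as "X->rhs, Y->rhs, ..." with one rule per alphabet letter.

A->AC, B->BA, C->AB, D->AD

  step 3 ⇒ step 4: BAACACABACABACADACABACBA ⇒ BA·AC·AC·AB·AC·AB·AC·BA·AC·AB·AC·BA·AC·AB·AC·AD·AC·AB·AC·BA·AC·AB·BA·AC
    A ↦ AC
    B ↦ BA
    C ↦ AB
    D ↦ AD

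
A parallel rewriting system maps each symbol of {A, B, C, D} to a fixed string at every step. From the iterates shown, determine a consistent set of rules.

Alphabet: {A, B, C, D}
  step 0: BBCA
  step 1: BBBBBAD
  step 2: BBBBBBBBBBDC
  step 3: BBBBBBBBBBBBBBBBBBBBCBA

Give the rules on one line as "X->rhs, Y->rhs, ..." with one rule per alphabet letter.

  step 2 ⇒ step 3: BBBBBBBBBBDC ⇒ BB·BB·BB·BB·BB·BB·BB·BB·BB·BB·C·BA
    B ↦ BB
    C ↦ BA
    D ↦ C
  step 0 ⇒ step 1: BBCA ⇒ BB·BB·BA·D
    A ↦ D

A->D, B->BB, C->BA, D->C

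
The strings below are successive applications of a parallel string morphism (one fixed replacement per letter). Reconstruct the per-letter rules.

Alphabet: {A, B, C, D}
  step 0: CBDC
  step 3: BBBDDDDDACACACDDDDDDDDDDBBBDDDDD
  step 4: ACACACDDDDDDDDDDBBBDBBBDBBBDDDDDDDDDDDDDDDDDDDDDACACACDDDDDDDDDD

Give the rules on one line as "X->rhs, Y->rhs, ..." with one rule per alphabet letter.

  step 3 ⇒ step 4: BBBDDDDDACACACDDDDDDDDDDBBBDDDDD ⇒ AC·AC·AC·DD·DD·DD·DD·DD·BB·BD·BB·BD·BB·BD·DD·DD·DD·DD·DD·DD·DD·DD·DD·DD·AC·AC·AC·DD·DD·DD·DD·DD
    A ↦ BB
    B ↦ AC
    C ↦ BD
    D ↦ DD

A->BB, B->AC, C->BD, D->DD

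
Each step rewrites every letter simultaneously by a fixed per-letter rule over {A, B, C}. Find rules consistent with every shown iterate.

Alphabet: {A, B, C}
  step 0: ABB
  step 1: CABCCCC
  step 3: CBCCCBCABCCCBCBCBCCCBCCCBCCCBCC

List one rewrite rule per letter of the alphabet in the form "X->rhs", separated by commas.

A->CAB, B->CC, C->CB

  step 0 ⇒ step 1: ABB ⇒ CAB·CC·CC
    A ↦ CAB
    B ↦ CC
    C ↦ CB  (constrained at step 1)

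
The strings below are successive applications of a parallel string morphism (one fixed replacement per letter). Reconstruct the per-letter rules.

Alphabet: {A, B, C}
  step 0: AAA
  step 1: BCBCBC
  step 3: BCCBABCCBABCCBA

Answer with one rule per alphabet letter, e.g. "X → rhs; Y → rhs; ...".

  step 0 ⇒ step 1: AAA ⇒ BC·BC·BC
    A ↦ BC
    B ↦ A  (constrained at step 1)
    C ↦ CB  (constrained at step 1)

A->BC, B->A, C->CB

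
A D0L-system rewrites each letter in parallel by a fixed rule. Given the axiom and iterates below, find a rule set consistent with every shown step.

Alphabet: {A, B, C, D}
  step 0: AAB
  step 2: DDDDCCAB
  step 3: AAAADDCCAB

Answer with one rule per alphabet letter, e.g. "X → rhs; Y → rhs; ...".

  step 2 ⇒ step 3: DDDDCCAB ⇒ A·A·A·A·D·D·CC·AB
    A ↦ CC
    B ↦ AB
    C ↦ D
    D ↦ A

A->CC, B->AB, C->D, D->A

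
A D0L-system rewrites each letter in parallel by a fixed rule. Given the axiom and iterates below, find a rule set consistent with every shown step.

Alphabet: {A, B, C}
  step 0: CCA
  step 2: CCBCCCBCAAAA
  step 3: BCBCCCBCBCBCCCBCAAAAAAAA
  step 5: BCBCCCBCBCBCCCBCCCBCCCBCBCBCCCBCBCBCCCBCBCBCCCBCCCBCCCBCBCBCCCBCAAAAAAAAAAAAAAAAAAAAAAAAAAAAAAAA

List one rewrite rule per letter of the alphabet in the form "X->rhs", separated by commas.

A->AA, B->CC, C->BC

  step 2 ⇒ step 3: CCBCCCBCAAAA ⇒ BC·BC·CC·BC·BC·BC·CC·BC·AA·AA·AA·AA
    A ↦ AA
    B ↦ CC
    C ↦ BC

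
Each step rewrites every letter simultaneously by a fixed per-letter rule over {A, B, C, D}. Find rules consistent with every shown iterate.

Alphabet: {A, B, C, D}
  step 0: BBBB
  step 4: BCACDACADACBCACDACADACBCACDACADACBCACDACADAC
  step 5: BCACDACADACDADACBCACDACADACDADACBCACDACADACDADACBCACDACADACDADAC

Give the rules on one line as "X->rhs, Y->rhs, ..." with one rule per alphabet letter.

A->D, B->BC, C->AC, D->A

  step 4 ⇒ step 5: BCACDACADACBCACDACADACBCACDACADACBCACDACADAC ⇒ BC·AC·D·AC·A·D·AC·D·A·D·AC·BC·AC·D·AC·A·D·AC·D·A·D·AC·BC·AC·D·AC·A·D·AC·D·A·D·AC·BC·AC·D·AC·A·D·AC·D·A·D·AC
    A ↦ D
    B ↦ BC
    C ↦ AC
    D ↦ A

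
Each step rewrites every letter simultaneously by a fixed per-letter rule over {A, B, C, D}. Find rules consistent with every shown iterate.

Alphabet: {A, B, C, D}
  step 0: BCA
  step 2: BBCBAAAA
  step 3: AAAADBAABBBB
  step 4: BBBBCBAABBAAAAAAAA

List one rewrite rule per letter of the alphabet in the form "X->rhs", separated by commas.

  step 3 ⇒ step 4: AAAADBAABBBB ⇒ B·B·B·B·CB·AA·B·B·AA·AA·AA·AA
    A ↦ B
    B ↦ AA
    D ↦ CB
  step 2 ⇒ step 3: BBCBAAAA ⇒ AA·AA·DB·AA·B·B·B·B
    C ↦ DB

A->B, B->AA, C->DB, D->CB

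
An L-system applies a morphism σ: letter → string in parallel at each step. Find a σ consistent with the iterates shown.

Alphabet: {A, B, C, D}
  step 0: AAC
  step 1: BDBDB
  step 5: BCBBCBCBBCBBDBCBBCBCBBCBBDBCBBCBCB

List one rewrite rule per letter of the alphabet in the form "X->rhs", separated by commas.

  step 0 ⇒ step 1: AAC ⇒ BD·BD·B
    A ↦ BD
    C ↦ B
    B ↦ BC  (constrained at step 1)
    D ↦ A  (constrained at step 1)

A->BD, B->BC, C->B, D->A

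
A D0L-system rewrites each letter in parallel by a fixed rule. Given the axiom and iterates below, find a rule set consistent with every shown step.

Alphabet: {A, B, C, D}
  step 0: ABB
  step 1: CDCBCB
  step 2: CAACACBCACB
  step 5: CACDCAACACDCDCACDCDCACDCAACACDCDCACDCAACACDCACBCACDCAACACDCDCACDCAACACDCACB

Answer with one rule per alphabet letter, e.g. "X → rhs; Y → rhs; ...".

  step 1 ⇒ step 2: CDCBCB ⇒ CA·A·CA·CB·CA·CB
    B ↦ CB
    C ↦ CA
    D ↦ A
  step 0 ⇒ step 1: ABB ⇒ CD·CB·CB
    A ↦ CD

A->CD, B->CB, C->CA, D->A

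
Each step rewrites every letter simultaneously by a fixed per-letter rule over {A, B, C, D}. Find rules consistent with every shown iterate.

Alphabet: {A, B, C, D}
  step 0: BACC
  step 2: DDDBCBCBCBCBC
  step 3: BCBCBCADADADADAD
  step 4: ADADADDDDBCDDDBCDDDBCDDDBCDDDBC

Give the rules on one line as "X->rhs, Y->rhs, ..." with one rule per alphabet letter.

A->DDD, B->A, C->D, D->BC

  step 3 ⇒ step 4: BCBCBCADADADADAD ⇒ A·D·A·D·A·D·DDD·BC·DDD·BC·DDD·BC·DDD·BC·DDD·BC
    A ↦ DDD
    B ↦ A
    C ↦ D
    D ↦ BC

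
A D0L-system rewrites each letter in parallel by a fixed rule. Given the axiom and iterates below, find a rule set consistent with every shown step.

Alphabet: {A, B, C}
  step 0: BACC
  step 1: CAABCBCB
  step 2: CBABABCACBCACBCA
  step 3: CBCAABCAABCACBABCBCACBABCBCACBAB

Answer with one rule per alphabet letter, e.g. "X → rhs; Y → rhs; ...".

A->AB, B->CA, C->CB

  step 2 ⇒ step 3: CBABABCACBCACBCA ⇒ CB·CA·AB·CA·AB·CA·CB·AB·CB·CA·CB·AB·CB·CA·CB·AB
    A ↦ AB
    B ↦ CA
    C ↦ CB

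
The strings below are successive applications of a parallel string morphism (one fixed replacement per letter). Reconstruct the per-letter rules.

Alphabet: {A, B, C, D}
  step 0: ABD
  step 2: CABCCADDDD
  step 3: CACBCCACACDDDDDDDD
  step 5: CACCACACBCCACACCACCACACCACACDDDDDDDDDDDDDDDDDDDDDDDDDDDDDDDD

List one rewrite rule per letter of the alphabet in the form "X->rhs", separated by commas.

A->C, B->BC, C->CA, D->DD

  step 2 ⇒ step 3: CABCCADDDD ⇒ CA·C·BC·CA·CA·C·DD·DD·DD·DD
    A ↦ C
    B ↦ BC
    C ↦ CA
    D ↦ DD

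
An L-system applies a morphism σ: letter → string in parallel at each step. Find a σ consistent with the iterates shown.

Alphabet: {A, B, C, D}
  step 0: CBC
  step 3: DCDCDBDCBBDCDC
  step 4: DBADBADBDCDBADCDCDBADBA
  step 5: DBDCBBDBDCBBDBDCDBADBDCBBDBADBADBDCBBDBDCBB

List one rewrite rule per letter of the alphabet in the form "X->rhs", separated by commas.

A->BB, B->DC, C->A, D->DB

  step 4 ⇒ step 5: DBADBADBDCDBADCDCDBADBA ⇒ DB·DC·BB·DB·DC·BB·DB·DC·DB·A·DB·DC·BB·DB·A·DB·A·DB·DC·BB·DB·DC·BB
    A ↦ BB
    B ↦ DC
    C ↦ A
    D ↦ DB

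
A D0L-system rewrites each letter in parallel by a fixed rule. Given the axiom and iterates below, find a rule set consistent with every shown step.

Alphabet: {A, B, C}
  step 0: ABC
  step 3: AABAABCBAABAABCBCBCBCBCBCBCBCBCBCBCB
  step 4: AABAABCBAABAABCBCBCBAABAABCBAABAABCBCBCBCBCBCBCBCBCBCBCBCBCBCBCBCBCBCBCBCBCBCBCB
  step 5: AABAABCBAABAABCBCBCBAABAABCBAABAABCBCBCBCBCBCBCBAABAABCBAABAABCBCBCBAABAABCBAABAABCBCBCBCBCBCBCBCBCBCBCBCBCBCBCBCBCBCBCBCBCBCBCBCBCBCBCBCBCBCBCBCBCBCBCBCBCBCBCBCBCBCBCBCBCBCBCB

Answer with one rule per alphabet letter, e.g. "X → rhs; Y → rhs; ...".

  step 4 ⇒ step 5: AABAABCBAABAABCBCBCBAABAABCBAABAABCBCBCBCBCBCBCBCBCBCBCBCBCBCBCBCBCBCBCBCBCBCBCB ⇒ AAB·AAB·CB·AAB·AAB·CB·CB·CB·AAB·AAB·CB·AAB·AAB·CB·CB·CB·CB·CB·CB·CB·AAB·AAB·CB·AAB·AAB·CB·CB·CB·AAB·AAB·CB·AAB·AAB·CB·CB·CB·CB·CB·CB·CB·CB·CB·CB·CB·CB·CB·CB·CB·CB·CB·CB·CB·CB·CB·CB·CB·CB·CB·CB·CB·CB·CB·CB·CB·CB·CB·CB·CB·CB·CB·CB·CB·CB·CB·CB·CB·CB·CB·CB·CB
    A ↦ AAB
    B ↦ CB
    C ↦ CB

A->AAB, B->CB, C->CB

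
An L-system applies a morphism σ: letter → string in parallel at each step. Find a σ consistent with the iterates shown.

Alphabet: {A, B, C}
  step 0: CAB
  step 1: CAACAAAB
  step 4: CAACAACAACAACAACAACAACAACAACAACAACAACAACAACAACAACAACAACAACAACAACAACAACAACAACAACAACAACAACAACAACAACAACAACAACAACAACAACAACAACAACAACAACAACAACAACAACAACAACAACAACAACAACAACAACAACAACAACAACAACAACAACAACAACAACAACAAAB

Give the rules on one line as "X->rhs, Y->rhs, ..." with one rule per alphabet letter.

A->CAA, B->AB, C->CAA

  step 0 ⇒ step 1: CAB ⇒ CAA·CAA·AB
    A ↦ CAA
    B ↦ AB
    C ↦ CAA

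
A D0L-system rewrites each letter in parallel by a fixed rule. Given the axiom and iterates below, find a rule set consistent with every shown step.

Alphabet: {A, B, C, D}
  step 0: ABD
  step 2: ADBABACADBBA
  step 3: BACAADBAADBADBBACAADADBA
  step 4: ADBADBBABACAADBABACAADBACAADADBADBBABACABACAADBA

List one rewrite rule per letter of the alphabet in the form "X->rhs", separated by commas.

  step 3 ⇒ step 4: BACAADBAADBADBBACAADADBA ⇒ AD·BA·DB·BA·BA·CA·AD·BA·BA·CA·AD·BA·CA·AD·AD·BA·DB·BA·BA·CA·BA·CA·AD·BA
    A ↦ BA
    B ↦ AD
    C ↦ DB
    D ↦ CA

A->BA, B->AD, C->DB, D->CA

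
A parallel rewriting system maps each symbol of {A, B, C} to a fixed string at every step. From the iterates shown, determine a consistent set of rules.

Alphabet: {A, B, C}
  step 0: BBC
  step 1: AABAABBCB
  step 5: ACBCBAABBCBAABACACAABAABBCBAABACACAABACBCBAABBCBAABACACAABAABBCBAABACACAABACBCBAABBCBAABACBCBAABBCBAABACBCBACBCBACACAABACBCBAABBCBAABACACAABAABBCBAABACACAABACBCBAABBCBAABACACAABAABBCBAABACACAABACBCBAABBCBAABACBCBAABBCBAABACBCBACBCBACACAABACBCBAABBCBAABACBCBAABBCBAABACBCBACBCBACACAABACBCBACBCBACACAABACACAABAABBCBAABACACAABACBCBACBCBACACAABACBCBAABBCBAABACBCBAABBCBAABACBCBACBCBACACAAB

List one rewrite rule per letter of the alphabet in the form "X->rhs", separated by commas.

A->AC, B->AAB, C->BCB

  step 0 ⇒ step 1: BBC ⇒ AAB·AAB·BCB
    B ↦ AAB
    C ↦ BCB
    A ↦ AC  (constrained at step 1)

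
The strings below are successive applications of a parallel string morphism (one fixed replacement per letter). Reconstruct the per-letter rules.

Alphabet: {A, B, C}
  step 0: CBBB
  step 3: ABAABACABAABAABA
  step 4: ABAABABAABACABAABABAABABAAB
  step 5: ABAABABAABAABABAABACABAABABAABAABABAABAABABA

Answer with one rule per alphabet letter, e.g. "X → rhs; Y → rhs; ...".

  step 4 ⇒ step 5: ABAABABAABACABAABABAABABAAB ⇒ AB·A·AB·AB·A·AB·A·AB·AB·A·AB·AC·AB·A·AB·AB·A·AB·A·AB·AB·A·AB·A·AB·AB·A
    A ↦ AB
    B ↦ A
    C ↦ AC

A->AB, B->A, C->AC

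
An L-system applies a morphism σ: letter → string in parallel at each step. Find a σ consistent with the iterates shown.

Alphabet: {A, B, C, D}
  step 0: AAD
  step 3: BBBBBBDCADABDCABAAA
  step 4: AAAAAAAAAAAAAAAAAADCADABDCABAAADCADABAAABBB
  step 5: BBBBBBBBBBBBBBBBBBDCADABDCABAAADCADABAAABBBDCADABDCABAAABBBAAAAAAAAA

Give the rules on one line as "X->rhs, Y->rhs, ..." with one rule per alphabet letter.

A->B, B->AAA, C->DA, D->DCA

  step 4 ⇒ step 5: AAAAAAAAAAAAAAAAAADCADABDCABAAADCADABAAABBB ⇒ B·B·B·B·B·B·B·B·B·B·B·B·B·B·B·B·B·B·DCA·DA·B·DCA·B·AAA·DCA·DA·B·AAA·B·B·B·DCA·DA·B·DCA·B·AAA·B·B·B·AAA·AAA·AAA
    A ↦ B
    B ↦ AAA
    C ↦ DA
    D ↦ DCA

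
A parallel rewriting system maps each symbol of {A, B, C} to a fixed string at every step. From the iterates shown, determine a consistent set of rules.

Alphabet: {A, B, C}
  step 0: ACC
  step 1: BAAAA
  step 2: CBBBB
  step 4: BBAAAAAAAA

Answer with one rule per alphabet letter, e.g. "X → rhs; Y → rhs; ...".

  step 1 ⇒ step 2: BAAAA ⇒ C·B·B·B·B
    A ↦ B
    B ↦ C
  step 0 ⇒ step 1: ACC ⇒ B·AA·AA
    C ↦ AA

A->B, B->C, C->AA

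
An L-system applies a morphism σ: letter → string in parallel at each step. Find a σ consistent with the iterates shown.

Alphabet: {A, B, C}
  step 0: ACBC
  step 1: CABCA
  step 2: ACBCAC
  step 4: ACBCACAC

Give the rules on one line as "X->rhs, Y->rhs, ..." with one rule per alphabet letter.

A->C, B->BC, C->A

  step 1 ⇒ step 2: CABCA ⇒ A·C·BC·A·C
    A ↦ C
    B ↦ BC
    C ↦ A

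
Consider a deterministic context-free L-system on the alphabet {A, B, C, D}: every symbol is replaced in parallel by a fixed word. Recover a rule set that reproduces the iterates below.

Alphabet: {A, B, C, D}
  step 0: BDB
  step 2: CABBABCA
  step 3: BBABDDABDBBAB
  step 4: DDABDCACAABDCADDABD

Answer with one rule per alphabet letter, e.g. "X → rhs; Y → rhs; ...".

  step 3 ⇒ step 4: BBABDDABDBBAB ⇒ D·D·AB·D·CA·CA·AB·D·CA·D·D·AB·D
    A ↦ AB
    B ↦ D
    D ↦ CA
  step 2 ⇒ step 3: CABBABCA ⇒ BB·AB·D·D·AB·D·BB·AB
    C ↦ BB

A->AB, B->D, C->BB, D->CA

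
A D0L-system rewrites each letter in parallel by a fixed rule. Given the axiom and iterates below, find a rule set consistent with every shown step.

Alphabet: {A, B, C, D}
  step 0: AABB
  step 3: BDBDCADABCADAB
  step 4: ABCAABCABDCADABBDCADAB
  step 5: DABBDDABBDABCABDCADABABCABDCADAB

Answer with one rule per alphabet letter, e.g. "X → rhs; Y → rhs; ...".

A->D, B->AB, C->B, D->CA

  step 4 ⇒ step 5: ABCAABCABDCADABBDCADAB ⇒ D·AB·B·D·D·AB·B·D·AB·CA·B·D·CA·D·AB·AB·CA·B·D·CA·D·AB
    A ↦ D
    B ↦ AB
    C ↦ B
    D ↦ CA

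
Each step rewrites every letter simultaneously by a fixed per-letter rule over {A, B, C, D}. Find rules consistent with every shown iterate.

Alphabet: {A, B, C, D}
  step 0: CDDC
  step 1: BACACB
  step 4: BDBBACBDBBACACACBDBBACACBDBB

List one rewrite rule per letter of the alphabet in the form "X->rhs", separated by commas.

A->BDB, B->D, C->B, D->AC

  step 0 ⇒ step 1: CDDC ⇒ B·AC·AC·B
    C ↦ B
    D ↦ AC
    A ↦ BDB  (constrained at step 1)
    B ↦ D  (constrained at step 1)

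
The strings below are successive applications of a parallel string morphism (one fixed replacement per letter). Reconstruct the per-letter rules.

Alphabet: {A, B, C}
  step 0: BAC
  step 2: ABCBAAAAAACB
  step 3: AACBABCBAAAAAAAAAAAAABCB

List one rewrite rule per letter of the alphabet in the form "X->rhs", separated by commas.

A->AA, B->CB, C->AB

  step 2 ⇒ step 3: ABCBAAAAAACB ⇒ AA·CB·AB·CB·AA·AA·AA·AA·AA·AA·AB·CB
    A ↦ AA
    B ↦ CB
    C ↦ AB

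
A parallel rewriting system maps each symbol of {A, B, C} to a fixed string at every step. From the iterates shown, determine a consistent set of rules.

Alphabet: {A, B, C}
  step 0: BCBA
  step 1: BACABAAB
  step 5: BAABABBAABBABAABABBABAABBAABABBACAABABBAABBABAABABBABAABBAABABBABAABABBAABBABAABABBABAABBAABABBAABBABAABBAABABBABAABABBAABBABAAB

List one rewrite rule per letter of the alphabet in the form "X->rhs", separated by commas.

A->AB, B->BA, C->CA

  step 0 ⇒ step 1: BCBA ⇒ BA·CA·BA·AB
    A ↦ AB
    B ↦ BA
    C ↦ CA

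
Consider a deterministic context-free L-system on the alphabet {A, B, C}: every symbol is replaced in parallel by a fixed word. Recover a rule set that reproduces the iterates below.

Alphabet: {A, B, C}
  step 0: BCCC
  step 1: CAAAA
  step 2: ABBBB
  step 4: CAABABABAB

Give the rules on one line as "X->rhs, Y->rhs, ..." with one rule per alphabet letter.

A->B, B->CA, C->A

  step 1 ⇒ step 2: CAAAA ⇒ A·B·B·B·B
    A ↦ B
    C ↦ A
  step 0 ⇒ step 1: BCCC ⇒ CA·A·A·A
    B ↦ CA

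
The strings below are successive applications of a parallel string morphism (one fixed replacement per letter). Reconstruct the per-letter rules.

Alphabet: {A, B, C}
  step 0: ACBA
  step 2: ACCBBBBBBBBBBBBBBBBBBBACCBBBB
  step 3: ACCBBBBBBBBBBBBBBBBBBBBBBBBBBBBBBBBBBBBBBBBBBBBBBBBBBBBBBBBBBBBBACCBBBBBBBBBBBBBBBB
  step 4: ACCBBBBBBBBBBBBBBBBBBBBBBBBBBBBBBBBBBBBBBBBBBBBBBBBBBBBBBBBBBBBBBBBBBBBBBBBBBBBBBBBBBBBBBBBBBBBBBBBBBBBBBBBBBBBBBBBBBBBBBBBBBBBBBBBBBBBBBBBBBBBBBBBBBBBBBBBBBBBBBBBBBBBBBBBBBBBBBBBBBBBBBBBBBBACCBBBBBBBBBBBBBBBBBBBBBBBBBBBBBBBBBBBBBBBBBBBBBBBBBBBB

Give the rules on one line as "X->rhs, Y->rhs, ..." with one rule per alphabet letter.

  step 3 ⇒ step 4: ACCBBBBBBBBBBBBBBBBBBBBBBBBBBBBBBBBBBBBBBBBBBBBBBBBBBBBBBBBBBBBBACCBBBBBBBBBBBBBBBB ⇒ ACC·BB·BB·BBB·BBB·BBB·BBB·BBB·BBB·BBB·BBB·BBB·BBB·BBB·BBB·BBB·BBB·BBB·BBB·BBB·BBB·BBB·BBB·BBB·BBB·BBB·BBB·BBB·BBB·BBB·BBB·BBB·BBB·BBB·BBB·BBB·BBB·BBB·BBB·BBB·BBB·BBB·BBB·BBB·BBB·BBB·BBB·BBB·BBB·BBB·BBB·BBB·BBB·BBB·BBB·BBB·BBB·BBB·BBB·BBB·BBB·BBB·BBB·BBB·ACC·BB·BB·BBB·BBB·BBB·BBB·BBB·BBB·BBB·BBB·BBB·BBB·BBB·BBB·BBB·BBB·BBB·BBB
    A ↦ ACC
    B ↦ BBB
    C ↦ BB

A->ACC, B->BBB, C->BB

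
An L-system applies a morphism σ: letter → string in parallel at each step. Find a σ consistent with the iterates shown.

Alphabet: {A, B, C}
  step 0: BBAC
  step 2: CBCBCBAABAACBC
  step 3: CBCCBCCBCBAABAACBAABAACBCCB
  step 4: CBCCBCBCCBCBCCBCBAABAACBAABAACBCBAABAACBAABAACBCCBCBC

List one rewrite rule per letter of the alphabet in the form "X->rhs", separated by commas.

  step 3 ⇒ step 4: CBCCBCCBCBAABAACBAABAACBCCB ⇒ CB·C·CB·CB·C·CB·CB·C·CB·C·BAA·BAA·C·BAA·BAA·CB·C·BAA·BAA·C·BAA·BAA·CB·C·CB·CB·C
    A ↦ BAA
    B ↦ C
    C ↦ CB

A->BAA, B->C, C->CB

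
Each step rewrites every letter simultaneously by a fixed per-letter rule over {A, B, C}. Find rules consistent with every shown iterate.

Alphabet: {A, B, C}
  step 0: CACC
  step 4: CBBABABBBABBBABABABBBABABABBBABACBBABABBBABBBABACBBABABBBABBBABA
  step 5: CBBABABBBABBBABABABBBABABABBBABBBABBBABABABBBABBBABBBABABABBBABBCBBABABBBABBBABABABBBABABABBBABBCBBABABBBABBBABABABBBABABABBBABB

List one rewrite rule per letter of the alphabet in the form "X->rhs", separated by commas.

A->BB, B->BA, C->CB

  step 4 ⇒ step 5: CBBABABBBABBBABABABBBABABABBBABACBBABABBBABBBABACBBABABBBABBBABA ⇒ CB·BA·BA·BB·BA·BB·BA·BA·BA·BB·BA·BA·BA·BB·BA·BB·BA·BB·BA·BA·BA·BB·BA·BB·BA·BB·BA·BA·BA·BB·BA·BB·CB·BA·BA·BB·BA·BB·BA·BA·BA·BB·BA·BA·BA·BB·BA·BB·CB·BA·BA·BB·BA·BB·BA·BA·BA·BB·BA·BA·BA·BB·BA·BB
    A ↦ BB
    B ↦ BA
    C ↦ CB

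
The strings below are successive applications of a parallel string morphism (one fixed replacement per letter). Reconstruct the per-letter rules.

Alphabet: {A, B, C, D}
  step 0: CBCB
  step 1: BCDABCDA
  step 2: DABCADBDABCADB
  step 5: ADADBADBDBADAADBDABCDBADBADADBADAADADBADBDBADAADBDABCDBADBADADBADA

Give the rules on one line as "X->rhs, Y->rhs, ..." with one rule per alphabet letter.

  step 1 ⇒ step 2: BCDABCDA ⇒ DA·BC·A·DB·DA·BC·A·DB
    A ↦ DB
    B ↦ DA
    C ↦ BC
    D ↦ A

A->DB, B->DA, C->BC, D->A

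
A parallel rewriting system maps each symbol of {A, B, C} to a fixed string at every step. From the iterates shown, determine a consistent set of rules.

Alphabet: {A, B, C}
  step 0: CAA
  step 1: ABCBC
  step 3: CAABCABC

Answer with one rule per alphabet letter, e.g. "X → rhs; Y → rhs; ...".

A->BC, B->C, C->A

  step 0 ⇒ step 1: CAA ⇒ A·BC·BC
    A ↦ BC
    C ↦ A
    B ↦ C  (constrained at step 1)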